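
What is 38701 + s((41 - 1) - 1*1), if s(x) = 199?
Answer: 38900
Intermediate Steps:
38701 + s((41 - 1) - 1*1) = 38701 + 199 = 38900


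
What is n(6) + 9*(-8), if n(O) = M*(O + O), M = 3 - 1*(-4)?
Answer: 12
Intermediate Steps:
M = 7 (M = 3 + 4 = 7)
n(O) = 14*O (n(O) = 7*(O + O) = 7*(2*O) = 14*O)
n(6) + 9*(-8) = 14*6 + 9*(-8) = 84 - 72 = 12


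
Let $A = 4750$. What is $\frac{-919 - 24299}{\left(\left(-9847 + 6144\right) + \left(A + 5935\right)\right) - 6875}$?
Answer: $- \frac{25218}{107} \approx -235.68$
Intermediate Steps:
$\frac{-919 - 24299}{\left(\left(-9847 + 6144\right) + \left(A + 5935\right)\right) - 6875} = \frac{-919 - 24299}{\left(\left(-9847 + 6144\right) + \left(4750 + 5935\right)\right) - 6875} = - \frac{25218}{\left(-3703 + 10685\right) - 6875} = - \frac{25218}{6982 - 6875} = - \frac{25218}{107}$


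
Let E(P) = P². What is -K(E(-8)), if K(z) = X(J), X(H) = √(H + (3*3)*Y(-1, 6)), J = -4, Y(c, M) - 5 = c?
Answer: -4*√2 ≈ -5.6569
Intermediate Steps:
Y(c, M) = 5 + c
X(H) = √(36 + H) (X(H) = √(H + (3*3)*(5 - 1)) = √(H + 9*4) = √(H + 36) = √(36 + H))
K(z) = 4*√2 (K(z) = √(36 - 4) = √32 = 4*√2)
-K(E(-8)) = -4*√2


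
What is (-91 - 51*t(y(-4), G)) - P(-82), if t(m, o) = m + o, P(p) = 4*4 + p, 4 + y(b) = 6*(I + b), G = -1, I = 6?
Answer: -382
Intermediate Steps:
y(b) = 32 + 6*b (y(b) = -4 + 6*(6 + b) = -4 + (36 + 6*b) = 32 + 6*b)
P(p) = 16 + p
(-91 - 51*t(y(-4), G)) - P(-82) = (-91 - 51*((32 + 6*(-4)) - 1)) - (16 - 82) = (-91 - 51*((32 - 24) - 1)) - 1*(-66) = (-91 - 51*(8 - 1)) + 66 = (-91 - 51*7) + 66 = (-91 - 357) + 66 = -448 + 66 = -382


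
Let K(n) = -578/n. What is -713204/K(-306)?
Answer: -6418836/17 ≈ -3.7758e+5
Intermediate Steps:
-713204/K(-306) = -713204/((-578/(-306))) = -713204/((-578*(-1/306))) = -713204/17/9 = -713204*9/17 = -6418836/17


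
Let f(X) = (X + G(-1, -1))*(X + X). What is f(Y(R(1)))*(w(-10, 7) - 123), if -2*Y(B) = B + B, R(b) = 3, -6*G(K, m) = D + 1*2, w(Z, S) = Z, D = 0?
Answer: -2660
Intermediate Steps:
G(K, m) = -⅓ (G(K, m) = -(0 + 1*2)/6 = -(0 + 2)/6 = -⅙*2 = -⅓)
Y(B) = -B (Y(B) = -(B + B)/2 = -B)
f(X) = 2*X*(-⅓ + X) (f(X) = (X - ⅓)*(X + X) = (-⅓ + X)*(2*X) = 2*X*(-⅓ + X))
f(Y(R(1)))*(w(-10, 7) - 123) = (2*(-1*3)*(-1 + 3*(-1*3))/3)*(-10 - 123) = ((⅔)*(-3)*(-1 + 3*(-3)))*(-133) = ((⅔)*(-3)*(-1 - 9))*(-133) = ((⅔)*(-3)*(-10))*(-133) = 20*(-133) = -2660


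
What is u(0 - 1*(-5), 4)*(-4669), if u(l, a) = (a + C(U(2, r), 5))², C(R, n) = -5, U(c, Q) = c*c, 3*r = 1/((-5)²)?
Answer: -4669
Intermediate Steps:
r = 1/75 (r = 1/(3*((-5)²)) = (⅓)/25 = (⅓)*(1/25) = 1/75 ≈ 0.013333)
U(c, Q) = c²
u(l, a) = (-5 + a)² (u(l, a) = (a - 5)² = (-5 + a)²)
u(0 - 1*(-5), 4)*(-4669) = (-5 + 4)²*(-4669) = (-1)²*(-4669) = 1*(-4669) = -4669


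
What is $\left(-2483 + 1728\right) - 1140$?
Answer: $-1895$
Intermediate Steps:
$\left(-2483 + 1728\right) - 1140 = -755 - 1140 = -1895$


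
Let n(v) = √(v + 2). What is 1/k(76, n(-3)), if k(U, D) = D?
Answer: -I ≈ -1.0*I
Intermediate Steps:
n(v) = √(2 + v)
1/k(76, n(-3)) = 1/(√(2 - 3)) = 1/(√(-1)) = 1/I = -I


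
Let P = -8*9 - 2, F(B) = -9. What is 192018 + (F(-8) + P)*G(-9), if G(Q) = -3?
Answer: 192267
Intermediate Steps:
P = -74 (P = -72 - 2 = -74)
192018 + (F(-8) + P)*G(-9) = 192018 + (-9 - 74)*(-3) = 192018 - 83*(-3) = 192018 + 249 = 192267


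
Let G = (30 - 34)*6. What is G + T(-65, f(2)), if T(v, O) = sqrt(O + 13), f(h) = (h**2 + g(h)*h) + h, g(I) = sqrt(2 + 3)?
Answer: -24 + sqrt(19 + 2*sqrt(5)) ≈ -19.155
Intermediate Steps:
g(I) = sqrt(5)
f(h) = h + h**2 + h*sqrt(5) (f(h) = (h**2 + sqrt(5)*h) + h = (h**2 + h*sqrt(5)) + h = h + h**2 + h*sqrt(5))
T(v, O) = sqrt(13 + O)
G = -24 (G = -4*6 = -24)
G + T(-65, f(2)) = -24 + sqrt(13 + 2*(1 + 2 + sqrt(5))) = -24 + sqrt(13 + 2*(3 + sqrt(5))) = -24 + sqrt(13 + (6 + 2*sqrt(5))) = -24 + sqrt(19 + 2*sqrt(5))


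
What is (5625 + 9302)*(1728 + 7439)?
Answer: 136835809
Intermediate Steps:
(5625 + 9302)*(1728 + 7439) = 14927*9167 = 136835809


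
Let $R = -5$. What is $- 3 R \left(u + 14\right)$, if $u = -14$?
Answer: $0$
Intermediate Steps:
$- 3 R \left(u + 14\right) = - 3 \left(- 5 \left(-14 + 14\right)\right) = - 3 \left(\left(-5\right) 0\right) = \left(-3\right) 0 = 0$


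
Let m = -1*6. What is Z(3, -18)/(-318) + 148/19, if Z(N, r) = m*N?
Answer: 7901/1007 ≈ 7.8461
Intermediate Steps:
m = -6
Z(N, r) = -6*N
Z(3, -18)/(-318) + 148/19 = -6*3/(-318) + 148/19 = -18*(-1/318) + 148*(1/19) = 3/53 + 148/19 = 7901/1007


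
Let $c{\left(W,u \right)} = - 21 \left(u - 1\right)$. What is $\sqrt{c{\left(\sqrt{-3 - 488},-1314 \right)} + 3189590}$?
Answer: $\sqrt{3217205} \approx 1793.7$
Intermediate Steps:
$c{\left(W,u \right)} = 21 - 21 u$ ($c{\left(W,u \right)} = - 21 \left(-1 + u\right) = 21 - 21 u$)
$\sqrt{c{\left(\sqrt{-3 - 488},-1314 \right)} + 3189590} = \sqrt{\left(21 - -27594\right) + 3189590} = \sqrt{\left(21 + 27594\right) + 3189590} = \sqrt{27615 + 3189590} = \sqrt{3217205}$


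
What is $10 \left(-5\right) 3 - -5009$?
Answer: $4859$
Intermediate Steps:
$10 \left(-5\right) 3 - -5009 = \left(-50\right) 3 + 5009 = -150 + 5009 = 4859$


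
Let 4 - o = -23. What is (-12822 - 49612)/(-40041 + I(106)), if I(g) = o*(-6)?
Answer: 62434/40203 ≈ 1.5530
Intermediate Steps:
o = 27 (o = 4 - 1*(-23) = 4 + 23 = 27)
I(g) = -162 (I(g) = 27*(-6) = -162)
(-12822 - 49612)/(-40041 + I(106)) = (-12822 - 49612)/(-40041 - 162) = -62434/(-40203) = -62434*(-1/40203) = 62434/40203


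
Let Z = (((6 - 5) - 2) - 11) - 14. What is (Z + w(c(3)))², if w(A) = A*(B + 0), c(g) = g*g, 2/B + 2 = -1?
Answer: 1024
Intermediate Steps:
B = -⅔ (B = 2/(-2 - 1) = 2/(-3) = 2*(-⅓) = -⅔ ≈ -0.66667)
c(g) = g²
w(A) = -2*A/3 (w(A) = A*(-⅔ + 0) = A*(-⅔) = -2*A/3)
Z = -26 (Z = ((1 - 2) - 11) - 14 = (-1 - 11) - 14 = -12 - 14 = -26)
(Z + w(c(3)))² = (-26 - ⅔*3²)² = (-26 - ⅔*9)² = (-26 - 6)² = (-32)² = 1024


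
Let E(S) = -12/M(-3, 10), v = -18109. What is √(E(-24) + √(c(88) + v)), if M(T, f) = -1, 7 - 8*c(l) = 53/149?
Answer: √(1065648 + 298*I*√1608077881)/298 ≈ 8.5761 + 7.8454*I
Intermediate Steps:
c(l) = 495/596 (c(l) = 7/8 - 53/(8*149) = 7/8 - ⅛*53/149 = 7/8 - 53/1192 = 495/596)
E(S) = 12 (E(S) = -12/(-1) = -12*(-1) = 12)
√(E(-24) + √(c(88) + v)) = √(12 + √(495/596 - 18109)) = √(12 + √(-10792469/596)) = √(12 + I*√1608077881/298)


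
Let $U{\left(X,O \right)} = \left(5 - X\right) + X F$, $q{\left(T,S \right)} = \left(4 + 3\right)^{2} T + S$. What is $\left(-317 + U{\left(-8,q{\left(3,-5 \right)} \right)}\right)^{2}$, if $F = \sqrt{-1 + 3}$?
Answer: $92544 + 4864 \sqrt{2} \approx 99423.0$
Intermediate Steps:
$F = \sqrt{2} \approx 1.4142$
$q{\left(T,S \right)} = S + 49 T$ ($q{\left(T,S \right)} = 7^{2} T + S = 49 T + S = S + 49 T$)
$U{\left(X,O \right)} = 5 - X + X \sqrt{2}$ ($U{\left(X,O \right)} = \left(5 - X\right) + X \sqrt{2} = 5 - X + X \sqrt{2}$)
$\left(-317 + U{\left(-8,q{\left(3,-5 \right)} \right)}\right)^{2} = \left(-317 - \left(-13 + 8 \sqrt{2}\right)\right)^{2} = \left(-317 + \left(5 + 8 - 8 \sqrt{2}\right)\right)^{2} = \left(-317 + \left(13 - 8 \sqrt{2}\right)\right)^{2} = \left(-304 - 8 \sqrt{2}\right)^{2}$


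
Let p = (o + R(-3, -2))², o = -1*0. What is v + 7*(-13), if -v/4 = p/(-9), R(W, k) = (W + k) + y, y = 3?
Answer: -803/9 ≈ -89.222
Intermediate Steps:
o = 0
R(W, k) = 3 + W + k (R(W, k) = (W + k) + 3 = 3 + W + k)
p = 4 (p = (0 + (3 - 3 - 2))² = (0 - 2)² = (-2)² = 4)
v = 16/9 (v = -16/(-9) = -16*(-1)/9 = -4*(-4/9) = 16/9 ≈ 1.7778)
v + 7*(-13) = 16/9 + 7*(-13) = 16/9 - 91 = -803/9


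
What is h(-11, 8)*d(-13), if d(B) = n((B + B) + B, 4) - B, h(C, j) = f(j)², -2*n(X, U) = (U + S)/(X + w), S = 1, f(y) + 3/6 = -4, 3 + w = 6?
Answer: 8469/32 ≈ 264.66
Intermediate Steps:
w = 3 (w = -3 + 6 = 3)
f(y) = -9/2 (f(y) = -½ - 4 = -9/2)
n(X, U) = -(1 + U)/(2*(3 + X)) (n(X, U) = -(U + 1)/(2*(X + 3)) = -(1 + U)/(2*(3 + X)))
h(C, j) = 81/4 (h(C, j) = (-9/2)² = 81/4)
d(B) = -B - 5/(2*(3 + 3*B)) (d(B) = (-1 - 1*4)/(2*(3 + ((B + B) + B))) - B = (-1 - 4)/(2*(3 + (2*B + B))) - B = (½)*(-5)/(3 + 3*B) - B = -5/(2*(3 + 3*B)) - B = -B - 5/(2*(3 + 3*B)))
h(-11, 8)*d(-13) = 81*((-⅚ - 1*(-13)*(1 - 13))/(1 - 13))/4 = 81*((-⅚ - 1*(-13)*(-12))/(-12))/4 = 81*(-(-⅚ - 156)/12)/4 = 81*(-1/12*(-941/6))/4 = (81/4)*(941/72) = 8469/32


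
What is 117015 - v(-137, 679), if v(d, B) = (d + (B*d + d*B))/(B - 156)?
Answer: 61385028/523 ≈ 1.1737e+5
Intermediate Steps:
v(d, B) = (d + 2*B*d)/(-156 + B) (v(d, B) = (d + (B*d + B*d))/(-156 + B) = (d + 2*B*d)/(-156 + B))
117015 - v(-137, 679) = 117015 - (-137)*(1 + 2*679)/(-156 + 679) = 117015 - (-137)*(1 + 1358)/523 = 117015 - (-137)*1359/523 = 117015 - 1*(-186183/523) = 117015 + 186183/523 = 61385028/523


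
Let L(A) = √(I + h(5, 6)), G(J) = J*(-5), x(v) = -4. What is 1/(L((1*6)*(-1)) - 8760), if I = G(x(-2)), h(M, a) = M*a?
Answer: -876/7673755 - √2/15347510 ≈ -0.00011425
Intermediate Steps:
G(J) = -5*J
I = 20 (I = -5*(-4) = 20)
L(A) = 5*√2 (L(A) = √(20 + 5*6) = √(20 + 30) = √50 = 5*√2)
1/(L((1*6)*(-1)) - 8760) = 1/(5*√2 - 8760) = 1/(-8760 + 5*√2)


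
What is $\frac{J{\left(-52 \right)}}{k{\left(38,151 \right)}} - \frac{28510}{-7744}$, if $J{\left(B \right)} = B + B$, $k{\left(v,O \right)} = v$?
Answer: $\frac{69501}{73568} \approx 0.94472$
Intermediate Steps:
$J{\left(B \right)} = 2 B$
$\frac{J{\left(-52 \right)}}{k{\left(38,151 \right)}} - \frac{28510}{-7744} = \frac{2 \left(-52\right)}{38} - \frac{28510}{-7744} = \left(-104\right) \frac{1}{38} - - \frac{14255}{3872} = - \frac{52}{19} + \frac{14255}{3872} = \frac{69501}{73568}$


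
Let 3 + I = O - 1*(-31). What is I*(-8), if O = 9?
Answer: -296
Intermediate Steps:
I = 37 (I = -3 + (9 - 1*(-31)) = -3 + (9 + 31) = -3 + 40 = 37)
I*(-8) = 37*(-8) = -296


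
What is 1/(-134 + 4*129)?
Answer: 1/382 ≈ 0.0026178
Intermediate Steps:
1/(-134 + 4*129) = 1/(-134 + 516) = 1/382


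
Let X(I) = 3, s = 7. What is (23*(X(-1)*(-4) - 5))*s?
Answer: -2737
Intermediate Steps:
(23*(X(-1)*(-4) - 5))*s = (23*(3*(-4) - 5))*7 = (23*(-12 - 5))*7 = (23*(-17))*7 = -391*7 = -2737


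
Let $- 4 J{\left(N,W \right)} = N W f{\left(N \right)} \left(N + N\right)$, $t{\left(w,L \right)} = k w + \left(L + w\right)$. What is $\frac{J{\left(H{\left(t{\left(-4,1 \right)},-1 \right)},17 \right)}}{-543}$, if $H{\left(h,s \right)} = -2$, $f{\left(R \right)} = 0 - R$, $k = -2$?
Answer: $\frac{68}{543} \approx 0.12523$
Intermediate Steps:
$t{\left(w,L \right)} = L - w$ ($t{\left(w,L \right)} = - 2 w + \left(L + w\right) = L - w$)
$f{\left(R \right)} = - R$
$J{\left(N,W \right)} = \frac{W N^{3}}{2}$ ($J{\left(N,W \right)} = - \frac{N W - N \left(N + N\right)}{4} = - \frac{N W - N 2 N}{4} = - \frac{N W \left(- 2 N^{2}\right)}{4} = - \frac{\left(-2\right) W N^{3}}{4} = \frac{W N^{3}}{2}$)
$\frac{J{\left(H{\left(t{\left(-4,1 \right)},-1 \right)},17 \right)}}{-543} = \frac{\frac{1}{2} \cdot 17 \left(-2\right)^{3}}{-543} = \frac{1}{2} \cdot 17 \left(-8\right) \left(- \frac{1}{543}\right) = \left(-68\right) \left(- \frac{1}{543}\right) = \frac{68}{543}$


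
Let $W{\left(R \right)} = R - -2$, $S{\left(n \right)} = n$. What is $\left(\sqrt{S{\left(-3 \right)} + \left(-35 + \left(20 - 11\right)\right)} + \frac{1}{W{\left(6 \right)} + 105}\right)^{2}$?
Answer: $- \frac{370300}{12769} + \frac{2 i \sqrt{29}}{113} \approx -29.0 + 0.095313 i$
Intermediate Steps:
$W{\left(R \right)} = 2 + R$ ($W{\left(R \right)} = R + 2 = 2 + R$)
$\left(\sqrt{S{\left(-3 \right)} + \left(-35 + \left(20 - 11\right)\right)} + \frac{1}{W{\left(6 \right)} + 105}\right)^{2} = \left(\sqrt{-3 + \left(-35 + \left(20 - 11\right)\right)} + \frac{1}{\left(2 + 6\right) + 105}\right)^{2} = \left(\sqrt{-3 + \left(-35 + \left(20 - 11\right)\right)} + \frac{1}{8 + 105}\right)^{2} = \left(\sqrt{-3 + \left(-35 + 9\right)} + \frac{1}{113}\right)^{2} = \left(\sqrt{-3 - 26} + \frac{1}{113}\right)^{2} = \left(\sqrt{-29} + \frac{1}{113}\right)^{2} = \left(i \sqrt{29} + \frac{1}{113}\right)^{2} = \left(\frac{1}{113} + i \sqrt{29}\right)^{2}$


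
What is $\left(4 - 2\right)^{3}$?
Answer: $8$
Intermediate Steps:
$\left(4 - 2\right)^{3} = 2^{3} = 8$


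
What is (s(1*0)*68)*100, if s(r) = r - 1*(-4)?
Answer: 27200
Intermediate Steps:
s(r) = 4 + r (s(r) = r + 4 = 4 + r)
(s(1*0)*68)*100 = ((4 + 1*0)*68)*100 = ((4 + 0)*68)*100 = (4*68)*100 = 272*100 = 27200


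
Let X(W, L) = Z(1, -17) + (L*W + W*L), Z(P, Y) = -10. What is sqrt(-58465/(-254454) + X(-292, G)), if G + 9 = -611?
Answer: sqrt(23442902553313230)/254454 ≈ 601.72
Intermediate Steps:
G = -620 (G = -9 - 611 = -620)
X(W, L) = -10 + 2*L*W (X(W, L) = -10 + (L*W + W*L) = -10 + (L*W + L*W) = -10 + 2*L*W)
sqrt(-58465/(-254454) + X(-292, G)) = sqrt(-58465/(-254454) + (-10 + 2*(-620)*(-292))) = sqrt(-58465*(-1/254454) + (-10 + 362080)) = sqrt(58465/254454 + 362070) = sqrt(92130218245/254454) = sqrt(23442902553313230)/254454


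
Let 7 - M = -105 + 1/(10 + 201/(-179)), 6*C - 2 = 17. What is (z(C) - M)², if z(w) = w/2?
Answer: 4423774138729/363588624 ≈ 12167.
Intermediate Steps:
C = 19/6 (C = ⅓ + (⅙)*17 = ⅓ + 17/6 = 19/6 ≈ 3.1667)
M = 177789/1589 (M = 7 - (-105 + 1/(10 + 201/(-179))) = 7 - (-105 + 1/(10 + 201*(-1/179))) = 7 - (-105 + 1/(10 - 201/179)) = 7 - (-105 + 1/(1589/179)) = 7 - (-105 + 179/1589) = 7 - 1*(-166666/1589) = 7 + 166666/1589 = 177789/1589 ≈ 111.89)
z(w) = w/2 (z(w) = w*(½) = w/2)
(z(C) - M)² = ((½)*(19/6) - 1*177789/1589)² = (19/12 - 177789/1589)² = (-2103277/19068)² = 4423774138729/363588624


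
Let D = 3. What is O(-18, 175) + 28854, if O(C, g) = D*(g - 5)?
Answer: 29364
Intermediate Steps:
O(C, g) = -15 + 3*g (O(C, g) = 3*(g - 5) = 3*(-5 + g) = -15 + 3*g)
O(-18, 175) + 28854 = (-15 + 3*175) + 28854 = (-15 + 525) + 28854 = 510 + 28854 = 29364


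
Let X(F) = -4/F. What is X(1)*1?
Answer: -4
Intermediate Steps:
X(1)*1 = -4/1*1 = -4*1*1 = -4*1 = -4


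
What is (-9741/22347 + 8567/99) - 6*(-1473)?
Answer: 11485316/1287 ≈ 8924.1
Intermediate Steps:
(-9741/22347 + 8567/99) - 6*(-1473) = (-9741*1/22347 + 8567*(1/99)) - 1*(-8838) = (-17/39 + 8567/99) + 8838 = 110810/1287 + 8838 = 11485316/1287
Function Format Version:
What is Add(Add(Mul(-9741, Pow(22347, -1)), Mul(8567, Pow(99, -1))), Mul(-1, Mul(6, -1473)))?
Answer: Rational(11485316, 1287) ≈ 8924.1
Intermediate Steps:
Add(Add(Mul(-9741, Pow(22347, -1)), Mul(8567, Pow(99, -1))), Mul(-1, Mul(6, -1473))) = Add(Add(Mul(-9741, Rational(1, 22347)), Mul(8567, Rational(1, 99))), Mul(-1, -8838)) = Add(Add(Rational(-17, 39), Rational(8567, 99)), 8838) = Add(Rational(110810, 1287), 8838) = Rational(11485316, 1287)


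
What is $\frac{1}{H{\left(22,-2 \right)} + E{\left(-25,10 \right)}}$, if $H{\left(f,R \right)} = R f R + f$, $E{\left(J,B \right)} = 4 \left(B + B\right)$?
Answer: $\frac{1}{190} \approx 0.0052632$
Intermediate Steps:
$E{\left(J,B \right)} = 8 B$ ($E{\left(J,B \right)} = 4 \cdot 2 B = 8 B$)
$H{\left(f,R \right)} = f + f R^{2}$ ($H{\left(f,R \right)} = f R^{2} + f = f + f R^{2}$)
$\frac{1}{H{\left(22,-2 \right)} + E{\left(-25,10 \right)}} = \frac{1}{22 \left(1 + \left(-2\right)^{2}\right) + 8 \cdot 10} = \frac{1}{22 \left(1 + 4\right) + 80} = \frac{1}{22 \cdot 5 + 80} = \frac{1}{110 + 80} = \frac{1}{190}$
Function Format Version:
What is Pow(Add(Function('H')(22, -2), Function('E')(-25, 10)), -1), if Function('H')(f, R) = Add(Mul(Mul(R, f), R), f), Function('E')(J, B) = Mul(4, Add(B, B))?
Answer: Rational(1, 190) ≈ 0.0052632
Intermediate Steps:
Function('E')(J, B) = Mul(8, B) (Function('E')(J, B) = Mul(4, Mul(2, B)) = Mul(8, B))
Function('H')(f, R) = Add(f, Mul(f, Pow(R, 2))) (Function('H')(f, R) = Add(Mul(f, Pow(R, 2)), f) = Add(f, Mul(f, Pow(R, 2))))
Pow(Add(Function('H')(22, -2), Function('E')(-25, 10)), -1) = Pow(Add(Mul(22, Add(1, Pow(-2, 2))), Mul(8, 10)), -1) = Pow(Add(Mul(22, Add(1, 4)), 80), -1) = Pow(Add(Mul(22, 5), 80), -1) = Pow(Add(110, 80), -1) = Pow(190, -1) = Rational(1, 190)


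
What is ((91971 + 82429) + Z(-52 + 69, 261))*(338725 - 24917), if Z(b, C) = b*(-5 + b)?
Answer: 54792132032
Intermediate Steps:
((91971 + 82429) + Z(-52 + 69, 261))*(338725 - 24917) = ((91971 + 82429) + (-52 + 69)*(-5 + (-52 + 69)))*(338725 - 24917) = (174400 + 17*(-5 + 17))*313808 = (174400 + 17*12)*313808 = (174400 + 204)*313808 = 174604*313808 = 54792132032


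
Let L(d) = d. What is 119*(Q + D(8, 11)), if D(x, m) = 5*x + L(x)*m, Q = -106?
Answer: 2618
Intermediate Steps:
D(x, m) = 5*x + m*x (D(x, m) = 5*x + x*m = 5*x + m*x)
119*(Q + D(8, 11)) = 119*(-106 + 8*(5 + 11)) = 119*(-106 + 8*16) = 119*(-106 + 128) = 119*22 = 2618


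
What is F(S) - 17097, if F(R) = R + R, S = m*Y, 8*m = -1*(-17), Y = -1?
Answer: -68405/4 ≈ -17101.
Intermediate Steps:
m = 17/8 (m = (-1*(-17))/8 = (1/8)*17 = 17/8 ≈ 2.1250)
S = -17/8 (S = (17/8)*(-1) = -17/8 ≈ -2.1250)
F(R) = 2*R
F(S) - 17097 = 2*(-17/8) - 17097 = -17/4 - 17097 = -68405/4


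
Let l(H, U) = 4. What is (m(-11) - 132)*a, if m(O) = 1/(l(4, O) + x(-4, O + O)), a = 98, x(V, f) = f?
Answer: -116473/9 ≈ -12941.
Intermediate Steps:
m(O) = 1/(4 + 2*O) (m(O) = 1/(4 + (O + O)) = 1/(4 + 2*O))
(m(-11) - 132)*a = (1/(2*(2 - 11)) - 132)*98 = ((½)/(-9) - 132)*98 = ((½)*(-⅑) - 132)*98 = (-1/18 - 132)*98 = -2377/18*98 = -116473/9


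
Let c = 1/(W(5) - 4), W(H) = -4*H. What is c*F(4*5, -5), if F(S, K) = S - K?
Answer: -25/24 ≈ -1.0417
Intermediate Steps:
c = -1/24 (c = 1/(-4*5 - 4) = 1/(-20 - 4) = 1/(-24) = -1/24 ≈ -0.041667)
c*F(4*5, -5) = -(4*5 - 1*(-5))/24 = -(20 + 5)/24 = -1/24*25 = -25/24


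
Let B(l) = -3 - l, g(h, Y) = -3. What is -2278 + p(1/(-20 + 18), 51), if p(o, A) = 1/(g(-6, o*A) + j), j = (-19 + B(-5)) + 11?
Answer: -20503/9 ≈ -2278.1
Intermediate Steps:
j = -6 (j = (-19 + (-3 - 1*(-5))) + 11 = (-19 + (-3 + 5)) + 11 = (-19 + 2) + 11 = -17 + 11 = -6)
p(o, A) = -⅑ (p(o, A) = 1/(-3 - 6) = 1/(-9) = -⅑)
-2278 + p(1/(-20 + 18), 51) = -2278 - ⅑ = -20503/9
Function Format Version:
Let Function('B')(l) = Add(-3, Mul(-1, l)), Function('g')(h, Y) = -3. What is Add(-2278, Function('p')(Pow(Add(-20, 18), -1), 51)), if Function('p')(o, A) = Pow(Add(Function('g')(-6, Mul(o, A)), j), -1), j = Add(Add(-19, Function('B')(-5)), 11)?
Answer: Rational(-20503, 9) ≈ -2278.1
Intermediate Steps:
j = -6 (j = Add(Add(-19, Add(-3, Mul(-1, -5))), 11) = Add(Add(-19, Add(-3, 5)), 11) = Add(Add(-19, 2), 11) = Add(-17, 11) = -6)
Function('p')(o, A) = Rational(-1, 9) (Function('p')(o, A) = Pow(Add(-3, -6), -1) = Pow(-9, -1) = Rational(-1, 9))
Add(-2278, Function('p')(Pow(Add(-20, 18), -1), 51)) = Add(-2278, Rational(-1, 9)) = Rational(-20503, 9)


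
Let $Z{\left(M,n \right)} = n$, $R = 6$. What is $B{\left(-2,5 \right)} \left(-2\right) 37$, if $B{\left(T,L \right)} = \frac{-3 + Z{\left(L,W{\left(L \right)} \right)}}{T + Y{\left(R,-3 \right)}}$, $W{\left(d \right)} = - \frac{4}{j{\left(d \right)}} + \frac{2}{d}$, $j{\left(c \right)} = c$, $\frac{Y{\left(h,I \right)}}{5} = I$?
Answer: $- \frac{74}{5} \approx -14.8$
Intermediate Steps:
$Y{\left(h,I \right)} = 5 I$
$W{\left(d \right)} = - \frac{2}{d}$ ($W{\left(d \right)} = - \frac{4}{d} + \frac{2}{d} = - \frac{2}{d}$)
$B{\left(T,L \right)} = \frac{-3 - \frac{2}{L}}{-15 + T}$ ($B{\left(T,L \right)} = \frac{-3 - \frac{2}{L}}{T + 5 \left(-3\right)} = \frac{-3 - \frac{2}{L}}{T - 15} = \frac{-3 - \frac{2}{L}}{-15 + T}$)
$B{\left(-2,5 \right)} \left(-2\right) 37 = \frac{-2 - 15}{5 \left(-15 - 2\right)} \left(-2\right) 37 = \frac{-2 - 15}{5 \left(-17\right)} \left(-2\right) 37 = \frac{1}{5} \left(- \frac{1}{17}\right) \left(-17\right) \left(-2\right) 37 = \frac{1}{5} \left(-2\right) 37 = \left(- \frac{2}{5}\right) 37 = - \frac{74}{5}$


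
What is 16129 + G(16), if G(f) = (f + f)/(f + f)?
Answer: 16130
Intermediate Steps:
G(f) = 1 (G(f) = (2*f)/((2*f)) = (2*f)*(1/(2*f)) = 1)
16129 + G(16) = 16129 + 1 = 16130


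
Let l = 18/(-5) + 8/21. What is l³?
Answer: -38614472/1157625 ≈ -33.357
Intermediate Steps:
l = -338/105 (l = 18*(-⅕) + 8*(1/21) = -18/5 + 8/21 = -338/105 ≈ -3.2190)
l³ = (-338/105)³ = -38614472/1157625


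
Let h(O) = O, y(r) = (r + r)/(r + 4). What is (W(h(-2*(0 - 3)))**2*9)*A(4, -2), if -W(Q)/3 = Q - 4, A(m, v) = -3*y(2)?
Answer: -648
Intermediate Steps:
y(r) = 2*r/(4 + r) (y(r) = (2*r)/(4 + r) = 2*r/(4 + r))
A(m, v) = -2 (A(m, v) = -6*2/(4 + 2) = -6*2/6 = -3*2/3 = -2)
W(Q) = 12 - 3*Q (W(Q) = -3*(Q - 4) = -3*(-4 + Q) = 12 - 3*Q)
(W(h(-2*(0 - 3)))**2*9)*A(4, -2) = ((12 - (-6)*(0 - 3))**2*9)*(-2) = ((12 - (-6)*(-3))**2*9)*(-2) = ((12 - 3*6)**2*9)*(-2) = ((12 - 18)**2*9)*(-2) = ((-6)**2*9)*(-2) = (36*9)*(-2) = 324*(-2) = -648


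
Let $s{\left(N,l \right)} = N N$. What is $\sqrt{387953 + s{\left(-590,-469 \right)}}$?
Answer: $\sqrt{736053} \approx 857.94$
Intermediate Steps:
$s{\left(N,l \right)} = N^{2}$
$\sqrt{387953 + s{\left(-590,-469 \right)}} = \sqrt{387953 + \left(-590\right)^{2}} = \sqrt{387953 + 348100} = \sqrt{736053}$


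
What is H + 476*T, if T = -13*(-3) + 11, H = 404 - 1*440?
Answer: 23764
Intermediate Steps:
H = -36 (H = 404 - 440 = -36)
T = 50 (T = 39 + 11 = 50)
H + 476*T = -36 + 476*50 = -36 + 23800 = 23764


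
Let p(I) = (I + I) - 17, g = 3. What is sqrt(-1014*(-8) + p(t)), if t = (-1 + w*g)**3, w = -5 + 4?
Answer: sqrt(7967) ≈ 89.258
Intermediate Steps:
w = -1
t = -64 (t = (-1 - 1*3)**3 = (-1 - 3)**3 = (-4)**3 = -64)
p(I) = -17 + 2*I (p(I) = 2*I - 17 = -17 + 2*I)
sqrt(-1014*(-8) + p(t)) = sqrt(-1014*(-8) + (-17 + 2*(-64))) = sqrt(8112 + (-17 - 128)) = sqrt(8112 - 145) = sqrt(7967)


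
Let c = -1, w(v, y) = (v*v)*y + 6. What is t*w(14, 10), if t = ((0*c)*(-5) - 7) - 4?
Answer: -21626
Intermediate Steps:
w(v, y) = 6 + y*v² (w(v, y) = v²*y + 6 = y*v² + 6 = 6 + y*v²)
t = -11 (t = ((0*(-1))*(-5) - 7) - 4 = (0*(-5) - 7) - 4 = (0 - 7) - 4 = -7 - 4 = -11)
t*w(14, 10) = -11*(6 + 10*14²) = -11*(6 + 10*196) = -11*(6 + 1960) = -11*1966 = -21626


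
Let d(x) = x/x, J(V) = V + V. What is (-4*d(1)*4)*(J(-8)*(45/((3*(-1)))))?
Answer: -3840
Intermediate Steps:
J(V) = 2*V
d(x) = 1
(-4*d(1)*4)*(J(-8)*(45/((3*(-1))))) = (-4*1*4)*((2*(-8))*(45/((3*(-1))))) = (-4*4)*(-720/(-3)) = -(-256)*45*(-⅓) = -(-256)*(-15) = -16*240 = -3840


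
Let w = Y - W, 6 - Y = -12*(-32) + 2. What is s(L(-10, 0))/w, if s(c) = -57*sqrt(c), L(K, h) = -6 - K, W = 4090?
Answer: 19/745 ≈ 0.025503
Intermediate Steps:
Y = -380 (Y = 6 - (-12*(-32) + 2) = 6 - (384 + 2) = 6 - 1*386 = 6 - 386 = -380)
w = -4470 (w = -380 - 1*4090 = -380 - 4090 = -4470)
s(L(-10, 0))/w = -57*sqrt(-6 - 1*(-10))/(-4470) = -57*sqrt(-6 + 10)*(-1/4470) = -57*sqrt(4)*(-1/4470) = -57*2*(-1/4470) = -114*(-1/4470) = 19/745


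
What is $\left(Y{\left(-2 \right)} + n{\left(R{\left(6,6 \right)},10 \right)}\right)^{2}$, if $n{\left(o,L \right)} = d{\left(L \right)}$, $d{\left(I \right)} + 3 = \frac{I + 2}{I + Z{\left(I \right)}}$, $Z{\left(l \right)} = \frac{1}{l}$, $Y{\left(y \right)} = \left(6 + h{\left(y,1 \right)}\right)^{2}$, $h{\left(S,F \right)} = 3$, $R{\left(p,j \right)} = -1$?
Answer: $\frac{63968004}{10201} \approx 6270.8$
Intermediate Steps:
$Y{\left(y \right)} = 81$ ($Y{\left(y \right)} = \left(6 + 3\right)^{2} = 9^{2} = 81$)
$d{\left(I \right)} = -3 + \frac{2 + I}{I + \frac{1}{I}}$ ($d{\left(I \right)} = -3 + \frac{I + 2}{I + \frac{1}{I}} = -3 + \frac{2 + I}{I + \frac{1}{I}}$)
$n{\left(o,L \right)} = \frac{-3 - 2 L \left(-1 + L\right)}{1 + L^{2}}$
$\left(Y{\left(-2 \right)} + n{\left(R{\left(6,6 \right)},10 \right)}\right)^{2} = \left(81 + \frac{-3 - 20 \left(-1 + 10\right)}{1 + 10^{2}}\right)^{2} = \left(81 + \frac{-3 - 20 \cdot 9}{1 + 100}\right)^{2} = \left(81 + \frac{-3 - 180}{101}\right)^{2} = \left(81 + \frac{1}{101} \left(-183\right)\right)^{2} = \left(81 - \frac{183}{101}\right)^{2} = \left(\frac{7998}{101}\right)^{2} = \frac{63968004}{10201}$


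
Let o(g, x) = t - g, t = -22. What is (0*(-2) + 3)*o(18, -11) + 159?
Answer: 39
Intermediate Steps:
o(g, x) = -22 - g
(0*(-2) + 3)*o(18, -11) + 159 = (0*(-2) + 3)*(-22 - 1*18) + 159 = (0 + 3)*(-22 - 18) + 159 = 3*(-40) + 159 = -120 + 159 = 39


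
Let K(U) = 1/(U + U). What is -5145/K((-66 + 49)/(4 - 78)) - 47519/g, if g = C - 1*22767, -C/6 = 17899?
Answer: -11382773662/4815957 ≈ -2363.6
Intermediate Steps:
C = -107394 (C = -6*17899 = -107394)
g = -130161 (g = -107394 - 1*22767 = -107394 - 22767 = -130161)
K(U) = 1/(2*U)
-5145/K((-66 + 49)/(4 - 78)) - 47519/g = -5145*2*(-66 + 49)/(4 - 78) - 47519/(-130161) = -5145/(1/(2*((-17/(-74))))) - 47519*(-1/130161) = -5145/(1/(2*((-17*(-1/74))))) + 47519/130161 = -5145/(1/(2*(17/74))) + 47519/130161 = -5145/((½)*(74/17)) + 47519/130161 = -5145/37/17 + 47519/130161 = -5145*17/37 + 47519/130161 = -87465/37 + 47519/130161 = -11382773662/4815957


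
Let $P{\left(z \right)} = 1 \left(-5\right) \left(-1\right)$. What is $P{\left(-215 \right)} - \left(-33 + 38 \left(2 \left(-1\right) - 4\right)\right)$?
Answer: $266$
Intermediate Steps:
$P{\left(z \right)} = 5$ ($P{\left(z \right)} = \left(-5\right) \left(-1\right) = 5$)
$P{\left(-215 \right)} - \left(-33 + 38 \left(2 \left(-1\right) - 4\right)\right) = 5 - \left(-33 + 38 \left(2 \left(-1\right) - 4\right)\right) = 5 - \left(-33 + 38 \left(-2 - 4\right)\right) = 5 + \left(33 - -228\right) = 5 + \left(33 + 228\right) = 5 + 261 = 266$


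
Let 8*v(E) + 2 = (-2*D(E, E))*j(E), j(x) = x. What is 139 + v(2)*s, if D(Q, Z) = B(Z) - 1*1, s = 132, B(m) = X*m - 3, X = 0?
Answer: 370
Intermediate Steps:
B(m) = -3 (B(m) = 0*m - 3 = 0 - 3 = -3)
D(Q, Z) = -4 (D(Q, Z) = -3 - 1*1 = -3 - 1 = -4)
v(E) = -1/4 + E (v(E) = -1/4 + ((-2*(-4))*E)/8 = -1/4 + (8*E)/8 = -1/4 + E)
139 + v(2)*s = 139 + (-1/4 + 2)*132 = 139 + (7/4)*132 = 139 + 231 = 370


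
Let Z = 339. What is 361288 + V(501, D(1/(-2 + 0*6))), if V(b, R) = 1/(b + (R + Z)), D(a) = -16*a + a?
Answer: 612383162/1695 ≈ 3.6129e+5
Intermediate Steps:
D(a) = -15*a
V(b, R) = 1/(339 + R + b) (V(b, R) = 1/(b + (R + 339)) = 1/(b + (339 + R)) = 1/(339 + R + b))
361288 + V(501, D(1/(-2 + 0*6))) = 361288 + 1/(339 - 15/(-2 + 0*6) + 501) = 361288 + 1/(339 - 15/(-2 + 0) + 501) = 361288 + 1/(339 - 15/(-2) + 501) = 361288 + 1/(339 - 15*(-½) + 501) = 361288 + 1/(339 + 15/2 + 501) = 361288 + 1/(1695/2) = 361288 + 2/1695 = 612383162/1695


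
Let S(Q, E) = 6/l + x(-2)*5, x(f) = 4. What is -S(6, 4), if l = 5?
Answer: -106/5 ≈ -21.200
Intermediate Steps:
S(Q, E) = 106/5 (S(Q, E) = 6/5 + 4*5 = 6*(⅕) + 20 = 6/5 + 20 = 106/5)
-S(6, 4) = -1*106/5 = -106/5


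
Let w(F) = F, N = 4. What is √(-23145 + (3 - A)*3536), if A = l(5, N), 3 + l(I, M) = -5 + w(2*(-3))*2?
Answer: √58183 ≈ 241.21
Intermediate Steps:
l(I, M) = -20 (l(I, M) = -3 + (-5 + (2*(-3))*2) = -3 + (-5 - 6*2) = -3 + (-5 - 12) = -3 - 17 = -20)
A = -20
√(-23145 + (3 - A)*3536) = √(-23145 + (3 - 1*(-20))*3536) = √(-23145 + (3 + 20)*3536) = √(-23145 + 23*3536) = √(-23145 + 81328) = √58183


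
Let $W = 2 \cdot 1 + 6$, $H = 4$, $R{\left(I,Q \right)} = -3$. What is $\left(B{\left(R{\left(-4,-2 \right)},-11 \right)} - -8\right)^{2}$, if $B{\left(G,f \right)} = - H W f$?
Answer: $129600$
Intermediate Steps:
$W = 8$ ($W = 2 + 6 = 8$)
$B{\left(G,f \right)} = - 32 f$ ($B{\left(G,f \right)} = \left(-1\right) 4 \cdot 8 f = \left(-4\right) 8 f = - 32 f$)
$\left(B{\left(R{\left(-4,-2 \right)},-11 \right)} - -8\right)^{2} = \left(\left(-32\right) \left(-11\right) - -8\right)^{2} = \left(352 + 8\right)^{2} = 360^{2} = 129600$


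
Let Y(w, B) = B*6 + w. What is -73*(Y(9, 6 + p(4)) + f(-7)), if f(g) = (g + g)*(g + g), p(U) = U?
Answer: -19345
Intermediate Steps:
f(g) = 4*g² (f(g) = (2*g)*(2*g) = 4*g²)
Y(w, B) = w + 6*B (Y(w, B) = 6*B + w = w + 6*B)
-73*(Y(9, 6 + p(4)) + f(-7)) = -73*((9 + 6*(6 + 4)) + 4*(-7)²) = -73*((9 + 6*10) + 4*49) = -73*((9 + 60) + 196) = -73*(69 + 196) = -73*265 = -19345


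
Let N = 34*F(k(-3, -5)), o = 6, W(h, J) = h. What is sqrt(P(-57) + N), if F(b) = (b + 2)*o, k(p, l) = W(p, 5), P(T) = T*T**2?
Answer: I*sqrt(185397) ≈ 430.58*I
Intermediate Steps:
P(T) = T**3
k(p, l) = p
F(b) = 12 + 6*b (F(b) = (b + 2)*6 = (2 + b)*6 = 12 + 6*b)
N = -204 (N = 34*(12 + 6*(-3)) = 34*(12 - 18) = 34*(-6) = -204)
sqrt(P(-57) + N) = sqrt((-57)**3 - 204) = sqrt(-185193 - 204) = sqrt(-185397) = I*sqrt(185397)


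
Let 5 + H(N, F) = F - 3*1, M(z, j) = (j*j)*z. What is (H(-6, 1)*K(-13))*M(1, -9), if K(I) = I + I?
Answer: 14742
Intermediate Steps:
M(z, j) = z*j² (M(z, j) = j²*z = z*j²)
H(N, F) = -8 + F (H(N, F) = -5 + (F - 3*1) = -5 + (F - 3) = -5 + (-3 + F) = -8 + F)
K(I) = 2*I
(H(-6, 1)*K(-13))*M(1, -9) = ((-8 + 1)*(2*(-13)))*(1*(-9)²) = (-7*(-26))*(1*81) = 182*81 = 14742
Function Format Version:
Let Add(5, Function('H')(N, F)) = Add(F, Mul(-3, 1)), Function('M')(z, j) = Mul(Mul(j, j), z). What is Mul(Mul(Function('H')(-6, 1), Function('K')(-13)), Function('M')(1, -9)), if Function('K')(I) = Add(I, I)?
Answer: 14742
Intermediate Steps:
Function('M')(z, j) = Mul(z, Pow(j, 2)) (Function('M')(z, j) = Mul(Pow(j, 2), z) = Mul(z, Pow(j, 2)))
Function('H')(N, F) = Add(-8, F) (Function('H')(N, F) = Add(-5, Add(F, Mul(-3, 1))) = Add(-5, Add(F, -3)) = Add(-5, Add(-3, F)) = Add(-8, F))
Function('K')(I) = Mul(2, I)
Mul(Mul(Function('H')(-6, 1), Function('K')(-13)), Function('M')(1, -9)) = Mul(Mul(Add(-8, 1), Mul(2, -13)), Mul(1, Pow(-9, 2))) = Mul(Mul(-7, -26), Mul(1, 81)) = Mul(182, 81) = 14742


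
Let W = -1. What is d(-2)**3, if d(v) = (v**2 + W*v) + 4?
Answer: 1000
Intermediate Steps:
d(v) = 4 + v**2 - v (d(v) = (v**2 - v) + 4 = 4 + v**2 - v)
d(-2)**3 = (4 + (-2)**2 - 1*(-2))**3 = (4 + 4 + 2)**3 = 10**3 = 1000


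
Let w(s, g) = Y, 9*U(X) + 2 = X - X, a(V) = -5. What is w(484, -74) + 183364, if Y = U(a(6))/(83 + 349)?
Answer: 356459615/1944 ≈ 1.8336e+5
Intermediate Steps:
U(X) = -2/9 (U(X) = -2/9 + (X - X)/9 = -2/9 + (1/9)*0 = -2/9 + 0 = -2/9)
Y = -1/1944 (Y = -2/(9*(83 + 349)) = -2/9/432 = -2/9*1/432 = -1/1944 ≈ -0.00051440)
w(s, g) = -1/1944
w(484, -74) + 183364 = -1/1944 + 183364 = 356459615/1944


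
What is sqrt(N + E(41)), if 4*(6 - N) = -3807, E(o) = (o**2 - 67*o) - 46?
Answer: I*sqrt(617)/2 ≈ 12.42*I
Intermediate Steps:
E(o) = -46 + o**2 - 67*o
N = 3831/4 (N = 6 - 1/4*(-3807) = 6 + 3807/4 = 3831/4 ≈ 957.75)
sqrt(N + E(41)) = sqrt(3831/4 + (-46 + 41**2 - 67*41)) = sqrt(3831/4 + (-46 + 1681 - 2747)) = sqrt(3831/4 - 1112) = sqrt(-617/4) = I*sqrt(617)/2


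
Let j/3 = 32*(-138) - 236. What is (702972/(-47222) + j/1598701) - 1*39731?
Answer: -1500285498990143/37746929311 ≈ -39746.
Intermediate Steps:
j = -13956 (j = 3*(32*(-138) - 236) = 3*(-4416 - 236) = 3*(-4652) = -13956)
(702972/(-47222) + j/1598701) - 1*39731 = (702972/(-47222) - 13956/1598701) - 1*39731 = (702972*(-1/47222) - 13956*1/1598701) - 39731 = (-351486/23611 - 13956/1598701) - 39731 = -562250534802/37746929311 - 39731 = -1500285498990143/37746929311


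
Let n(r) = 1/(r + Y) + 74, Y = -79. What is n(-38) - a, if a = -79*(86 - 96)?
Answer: -83773/117 ≈ -716.01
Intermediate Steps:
a = 790 (a = -79*(-10) = 790)
n(r) = 74 + 1/(-79 + r) (n(r) = 1/(r - 79) + 74 = 1/(-79 + r) + 74 = 74 + 1/(-79 + r))
n(-38) - a = (-5845 + 74*(-38))/(-79 - 38) - 1*790 = (-5845 - 2812)/(-117) - 790 = -1/117*(-8657) - 790 = 8657/117 - 790 = -83773/117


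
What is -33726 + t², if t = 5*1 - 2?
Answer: -33717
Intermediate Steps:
t = 3 (t = 5 - 2 = 3)
-33726 + t² = -33726 + 3² = -33726 + 9 = -33717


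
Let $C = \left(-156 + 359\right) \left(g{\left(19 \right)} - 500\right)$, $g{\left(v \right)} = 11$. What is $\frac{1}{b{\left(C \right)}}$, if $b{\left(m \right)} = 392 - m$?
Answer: $\frac{1}{99659} \approx 1.0034 \cdot 10^{-5}$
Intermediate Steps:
$C = -99267$ ($C = \left(-156 + 359\right) \left(11 - 500\right) = 203 \left(-489\right) = -99267$)
$\frac{1}{b{\left(C \right)}} = \frac{1}{392 - -99267} = \frac{1}{392 + 99267} = \frac{1}{99659}$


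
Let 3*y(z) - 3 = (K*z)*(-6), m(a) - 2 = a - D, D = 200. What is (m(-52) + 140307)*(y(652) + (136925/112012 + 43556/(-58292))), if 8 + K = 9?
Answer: -297786039606418047/1632350876 ≈ -1.8243e+8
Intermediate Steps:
K = 1 (K = -8 + 9 = 1)
m(a) = -198 + a (m(a) = 2 + (a - 1*200) = 2 + (a - 200) = 2 + (-200 + a) = -198 + a)
y(z) = 1 - 2*z (y(z) = 1 + ((1*z)*(-6))/3 = 1 + (z*(-6))/3 = 1 + (-6*z)/3 = 1 - 2*z)
(m(-52) + 140307)*(y(652) + (136925/112012 + 43556/(-58292))) = ((-198 - 52) + 140307)*((1 - 2*652) + (136925/112012 + 43556/(-58292))) = (-250 + 140307)*((1 - 1304) + (136925*(1/112012) + 43556*(-1/58292))) = 140057*(-1303 + (136925/112012 - 10889/14573)) = 140057*(-1303 + 775709357/1632350876) = 140057*(-2126177482071/1632350876) = -297786039606418047/1632350876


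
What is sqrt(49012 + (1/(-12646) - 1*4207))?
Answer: sqrt(7165274550734)/12646 ≈ 211.67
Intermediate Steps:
sqrt(49012 + (1/(-12646) - 1*4207)) = sqrt(49012 + (-1/12646 - 4207)) = sqrt(49012 - 53201723/12646) = sqrt(566604029/12646) = sqrt(7165274550734)/12646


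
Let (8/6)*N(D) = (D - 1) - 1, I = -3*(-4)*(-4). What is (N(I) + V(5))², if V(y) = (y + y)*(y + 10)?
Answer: 50625/4 ≈ 12656.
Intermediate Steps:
I = -48 (I = 12*(-4) = -48)
V(y) = 2*y*(10 + y) (V(y) = (2*y)*(10 + y) = 2*y*(10 + y))
N(D) = -3/2 + 3*D/4 (N(D) = 3*((D - 1) - 1)/4 = 3*((-1 + D) - 1)/4 = 3*(-2 + D)/4 = -3/2 + 3*D/4)
(N(I) + V(5))² = ((-3/2 + (¾)*(-48)) + 2*5*(10 + 5))² = ((-3/2 - 36) + 2*5*15)² = (-75/2 + 150)² = (225/2)² = 50625/4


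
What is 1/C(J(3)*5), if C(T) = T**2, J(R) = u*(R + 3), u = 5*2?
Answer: 1/90000 ≈ 1.1111e-5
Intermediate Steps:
u = 10
J(R) = 30 + 10*R (J(R) = 10*(R + 3) = 10*(3 + R) = 30 + 10*R)
1/C(J(3)*5) = 1/(((30 + 10*3)*5)**2) = 1/(((30 + 30)*5)**2) = 1/((60*5)**2) = 1/(300**2) = 1/90000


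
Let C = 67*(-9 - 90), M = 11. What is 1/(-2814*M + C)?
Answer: -1/37587 ≈ -2.6605e-5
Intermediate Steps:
C = -6633 (C = 67*(-99) = -6633)
1/(-2814*M + C) = 1/(-2814*11 - 6633) = 1/(-30954 - 6633) = 1/(-37587) = -1/37587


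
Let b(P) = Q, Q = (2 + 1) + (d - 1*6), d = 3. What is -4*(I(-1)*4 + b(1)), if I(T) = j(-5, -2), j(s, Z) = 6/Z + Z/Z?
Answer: 32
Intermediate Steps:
j(s, Z) = 1 + 6/Z (j(s, Z) = 6/Z + 1 = 1 + 6/Z)
I(T) = -2 (I(T) = (6 - 2)/(-2) = -½*4 = -2)
Q = 0 (Q = (2 + 1) + (3 - 1*6) = 3 + (3 - 6) = 3 - 3 = 0)
b(P) = 0
-4*(I(-1)*4 + b(1)) = -4*(-2*4 + 0) = -4*(-8 + 0) = -4*(-8) = 32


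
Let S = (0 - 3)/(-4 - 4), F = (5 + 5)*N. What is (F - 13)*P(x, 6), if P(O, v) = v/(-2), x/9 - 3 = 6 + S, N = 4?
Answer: -81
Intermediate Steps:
F = 40 (F = (5 + 5)*4 = 10*4 = 40)
S = 3/8 (S = -3/(-8) = -3*(-⅛) = 3/8 ≈ 0.37500)
x = 675/8 (x = 27 + 9*(6 + 3/8) = 27 + 9*(51/8) = 27 + 459/8 = 675/8 ≈ 84.375)
P(O, v) = -v/2 (P(O, v) = v*(-½) = -v/2)
(F - 13)*P(x, 6) = (40 - 13)*(-½*6) = 27*(-3) = -81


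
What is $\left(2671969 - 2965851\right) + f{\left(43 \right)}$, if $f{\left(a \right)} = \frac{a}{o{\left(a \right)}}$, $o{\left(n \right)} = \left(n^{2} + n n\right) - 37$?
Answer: $- \frac{1075901959}{3661} \approx -2.9388 \cdot 10^{5}$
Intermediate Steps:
$o{\left(n \right)} = -37 + 2 n^{2}$ ($o{\left(n \right)} = \left(n^{2} + n^{2}\right) - 37 = 2 n^{2} - 37 = -37 + 2 n^{2}$)
$f{\left(a \right)} = \frac{a}{-37 + 2 a^{2}}$
$\left(2671969 - 2965851\right) + f{\left(43 \right)} = \left(2671969 - 2965851\right) + \frac{43}{-37 + 2 \cdot 43^{2}} = -293882 + \frac{43}{-37 + 2 \cdot 1849} = -293882 + \frac{43}{-37 + 3698} = -293882 + \frac{43}{3661} = - \frac{1075901959}{3661}$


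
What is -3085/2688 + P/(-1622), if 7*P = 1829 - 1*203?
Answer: -2814127/2179968 ≈ -1.2909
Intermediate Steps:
P = 1626/7 (P = (1829 - 1*203)/7 = (1829 - 203)/7 = (1/7)*1626 = 1626/7 ≈ 232.29)
-3085/2688 + P/(-1622) = -3085/2688 + (1626/7)/(-1622) = -3085*1/2688 + (1626/7)*(-1/1622) = -3085/2688 - 813/5677 = -2814127/2179968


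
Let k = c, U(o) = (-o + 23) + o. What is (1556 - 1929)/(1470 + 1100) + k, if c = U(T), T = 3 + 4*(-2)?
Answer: 58737/2570 ≈ 22.855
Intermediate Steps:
T = -5 (T = 3 - 8 = -5)
U(o) = 23 (U(o) = (23 - o) + o = 23)
c = 23
k = 23
(1556 - 1929)/(1470 + 1100) + k = (1556 - 1929)/(1470 + 1100) + 23 = -373/2570 + 23 = 58737/2570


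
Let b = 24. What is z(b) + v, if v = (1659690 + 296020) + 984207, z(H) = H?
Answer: 2939941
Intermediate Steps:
v = 2939917 (v = 1955710 + 984207 = 2939917)
z(b) + v = 24 + 2939917 = 2939941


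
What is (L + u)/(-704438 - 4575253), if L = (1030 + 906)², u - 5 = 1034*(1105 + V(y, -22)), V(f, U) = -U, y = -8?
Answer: -4913419/5279691 ≈ -0.93063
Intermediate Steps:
u = 1165323 (u = 5 + 1034*(1105 - 1*(-22)) = 5 + 1034*(1105 + 22) = 5 + 1034*1127 = 5 + 1165318 = 1165323)
L = 3748096 (L = 1936² = 3748096)
(L + u)/(-704438 - 4575253) = (3748096 + 1165323)/(-704438 - 4575253) = 4913419/(-5279691) = 4913419*(-1/5279691) = -4913419/5279691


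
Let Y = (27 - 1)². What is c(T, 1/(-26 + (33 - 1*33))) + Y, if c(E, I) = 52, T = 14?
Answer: 728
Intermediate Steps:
Y = 676 (Y = 26² = 676)
c(T, 1/(-26 + (33 - 1*33))) + Y = 52 + 676 = 728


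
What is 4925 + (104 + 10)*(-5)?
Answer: 4355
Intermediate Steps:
4925 + (104 + 10)*(-5) = 4925 + 114*(-5) = 4925 - 570 = 4355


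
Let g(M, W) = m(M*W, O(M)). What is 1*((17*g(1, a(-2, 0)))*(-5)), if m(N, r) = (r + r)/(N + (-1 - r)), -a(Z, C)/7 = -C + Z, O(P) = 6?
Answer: -1020/7 ≈ -145.71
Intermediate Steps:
a(Z, C) = -7*Z + 7*C (a(Z, C) = -7*(-C + Z) = -7*(Z - C) = -7*Z + 7*C)
m(N, r) = 2*r/(-1 + N - r) (m(N, r) = (2*r)/(-1 + N - r) = 2*r/(-1 + N - r))
g(M, W) = -12/(7 - M*W) (g(M, W) = -2*6/(1 + 6 - M*W) = -2*6/(7 - M*W) = -12/(7 - M*W))
1*((17*g(1, a(-2, 0)))*(-5)) = 1*((17*(12/(-7 + 1*(-7*(-2) + 7*0))))*(-5)) = 1*((17*(12/(-7 + 1*(14 + 0))))*(-5)) = 1*((17*(12/(-7 + 1*14)))*(-5)) = 1*((17*(12/(-7 + 14)))*(-5)) = 1*((17*(12/7))*(-5)) = 1*((204/7)*(-5)) = 1*(-1020/7) = -1020/7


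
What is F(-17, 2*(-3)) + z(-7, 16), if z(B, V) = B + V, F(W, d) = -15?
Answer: -6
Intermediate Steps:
F(-17, 2*(-3)) + z(-7, 16) = -15 + (-7 + 16) = -15 + 9 = -6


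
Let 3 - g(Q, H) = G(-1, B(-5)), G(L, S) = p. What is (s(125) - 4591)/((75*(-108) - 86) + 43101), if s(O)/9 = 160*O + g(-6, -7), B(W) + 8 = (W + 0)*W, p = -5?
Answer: 175481/34915 ≈ 5.0259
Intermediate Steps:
B(W) = -8 + W² (B(W) = -8 + (W + 0)*W = -8 + W*W = -8 + W²)
G(L, S) = -5
g(Q, H) = 8 (g(Q, H) = 3 - 1*(-5) = 3 + 5 = 8)
s(O) = 72 + 1440*O (s(O) = 9*(160*O + 8) = 9*(8 + 160*O) = 72 + 1440*O)
(s(125) - 4591)/((75*(-108) - 86) + 43101) = ((72 + 1440*125) - 4591)/((75*(-108) - 86) + 43101) = ((72 + 180000) - 4591)/((-8100 - 86) + 43101) = (180072 - 4591)/(-8186 + 43101) = 175481/34915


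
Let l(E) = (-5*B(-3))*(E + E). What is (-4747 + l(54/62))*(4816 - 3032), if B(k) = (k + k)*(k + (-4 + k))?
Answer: -291428888/31 ≈ -9.4009e+6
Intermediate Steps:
B(k) = 2*k*(-4 + 2*k) (B(k) = (2*k)*(-4 + 2*k) = 2*k*(-4 + 2*k))
l(E) = -600*E (l(E) = (-20*(-3)*(-2 - 3))*(E + E) = (-20*(-3)*(-5))*(2*E) = (-5*60)*(2*E) = -600*E)
(-4747 + l(54/62))*(4816 - 3032) = (-4747 - 32400/62)*(4816 - 3032) = (-4747 - 32400/62)*1784 = (-4747 - 600*27/31)*1784 = (-4747 - 16200/31)*1784 = -163357/31*1784 = -291428888/31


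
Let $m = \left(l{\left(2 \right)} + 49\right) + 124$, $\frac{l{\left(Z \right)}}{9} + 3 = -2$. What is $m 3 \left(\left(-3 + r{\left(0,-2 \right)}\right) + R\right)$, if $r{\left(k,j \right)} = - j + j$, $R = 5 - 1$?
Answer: $384$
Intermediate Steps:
$l{\left(Z \right)} = -45$ ($l{\left(Z \right)} = -27 + 9 \left(-2\right) = -27 - 18 = -45$)
$R = 4$
$r{\left(k,j \right)} = 0$
$m = 128$ ($m = \left(-45 + 49\right) + 124 = 4 + 124 = 128$)
$m 3 \left(\left(-3 + r{\left(0,-2 \right)}\right) + R\right) = 128 \cdot 3 \left(\left(-3 + 0\right) + 4\right) = 128 \cdot 3 \left(-3 + 4\right) = 128 \cdot 3 \cdot 1 = 128 \cdot 3 = 384$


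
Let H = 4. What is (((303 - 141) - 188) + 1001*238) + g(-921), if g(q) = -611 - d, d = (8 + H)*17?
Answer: 237397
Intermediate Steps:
d = 204 (d = (8 + 4)*17 = 12*17 = 204)
g(q) = -815 (g(q) = -611 - 1*204 = -611 - 204 = -815)
(((303 - 141) - 188) + 1001*238) + g(-921) = (((303 - 141) - 188) + 1001*238) - 815 = ((162 - 188) + 238238) - 815 = (-26 + 238238) - 815 = 238212 - 815 = 237397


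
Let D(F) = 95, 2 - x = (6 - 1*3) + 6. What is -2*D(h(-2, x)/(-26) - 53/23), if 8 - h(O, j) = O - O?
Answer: -190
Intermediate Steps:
x = -7 (x = 2 - ((6 - 1*3) + 6) = 2 - ((6 - 3) + 6) = 2 - (3 + 6) = 2 - 1*9 = 2 - 9 = -7)
h(O, j) = 8 (h(O, j) = 8 - (O - O) = 8 - 1*0 = 8 + 0 = 8)
-2*D(h(-2, x)/(-26) - 53/23) = -2*95 = -190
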